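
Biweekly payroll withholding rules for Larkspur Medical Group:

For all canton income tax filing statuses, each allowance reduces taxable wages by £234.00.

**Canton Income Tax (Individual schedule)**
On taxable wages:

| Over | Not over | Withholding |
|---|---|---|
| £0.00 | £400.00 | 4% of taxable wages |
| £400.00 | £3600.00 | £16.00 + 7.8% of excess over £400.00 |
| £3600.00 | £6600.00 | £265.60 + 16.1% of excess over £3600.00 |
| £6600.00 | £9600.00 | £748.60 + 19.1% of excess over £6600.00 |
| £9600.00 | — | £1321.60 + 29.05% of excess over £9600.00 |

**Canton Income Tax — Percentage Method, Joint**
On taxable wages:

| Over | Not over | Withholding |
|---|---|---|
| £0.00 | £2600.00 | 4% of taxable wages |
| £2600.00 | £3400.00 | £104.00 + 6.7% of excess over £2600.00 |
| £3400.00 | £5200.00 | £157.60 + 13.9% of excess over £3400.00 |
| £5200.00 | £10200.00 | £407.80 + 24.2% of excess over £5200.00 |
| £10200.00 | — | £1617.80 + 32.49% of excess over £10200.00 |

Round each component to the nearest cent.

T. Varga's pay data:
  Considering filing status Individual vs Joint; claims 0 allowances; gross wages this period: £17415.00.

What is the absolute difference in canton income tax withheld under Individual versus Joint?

Canton Income Tax (Individual): taxable = £17415.00
  £1321.60 + 29.05% × (£17415.00 − £9600.00) = £1321.60 + 29.05% × £7815.00 = £3591.86
Canton Income Tax (Joint): taxable = £17415.00
  £1617.80 + 32.49% × (£17415.00 − £10200.00) = £1617.80 + 32.49% × £7215.00 = £3961.95
Difference: |£3591.86 − £3961.95| = £370.09 (higher under Joint)

£370.09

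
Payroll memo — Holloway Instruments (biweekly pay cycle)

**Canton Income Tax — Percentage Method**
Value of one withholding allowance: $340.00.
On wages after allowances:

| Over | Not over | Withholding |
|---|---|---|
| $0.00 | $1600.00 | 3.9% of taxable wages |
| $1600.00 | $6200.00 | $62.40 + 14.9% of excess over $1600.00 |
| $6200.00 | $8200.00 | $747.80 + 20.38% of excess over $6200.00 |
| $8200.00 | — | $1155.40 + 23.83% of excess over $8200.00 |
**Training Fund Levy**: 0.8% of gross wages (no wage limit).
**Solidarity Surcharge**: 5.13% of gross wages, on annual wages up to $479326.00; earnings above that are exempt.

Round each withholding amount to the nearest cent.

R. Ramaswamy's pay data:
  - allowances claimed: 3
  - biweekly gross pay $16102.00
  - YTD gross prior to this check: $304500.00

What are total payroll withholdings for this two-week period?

Canton Income Tax: taxable = $16102.00 − 3×$340.00 = $15082.00
  $1155.40 + 23.83% × ($15082.00 − $8200.00) = $1155.40 + 23.83% × $6882.00 = $2795.38
Training Fund Levy: 0.8% × $16102.00 = $128.82
Solidarity Surcharge: 5.13% × $16102.00 = $826.03
Total: $2795.38 + $128.82 + $826.03 = $3750.23

$3750.23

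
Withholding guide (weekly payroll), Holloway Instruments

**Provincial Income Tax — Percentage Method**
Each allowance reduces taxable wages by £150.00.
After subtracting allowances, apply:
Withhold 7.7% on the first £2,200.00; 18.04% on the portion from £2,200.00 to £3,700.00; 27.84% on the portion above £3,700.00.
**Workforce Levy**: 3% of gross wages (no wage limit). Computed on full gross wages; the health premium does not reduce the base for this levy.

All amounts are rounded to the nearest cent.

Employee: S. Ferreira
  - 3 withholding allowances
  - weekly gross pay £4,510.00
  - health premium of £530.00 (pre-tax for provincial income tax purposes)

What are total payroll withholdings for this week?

Provincial Income Tax: taxable = £4,510.00 − £530.00 − 3×£150.00 = £3,530.00
  £169.40 + 18.04% × (£3,530.00 − £2,200.00) = £169.40 + 18.04% × £1,330.00 = £409.33
Workforce Levy: 3% × £4,510.00 = £135.30
Total: £409.33 + £135.30 = £544.63

£544.63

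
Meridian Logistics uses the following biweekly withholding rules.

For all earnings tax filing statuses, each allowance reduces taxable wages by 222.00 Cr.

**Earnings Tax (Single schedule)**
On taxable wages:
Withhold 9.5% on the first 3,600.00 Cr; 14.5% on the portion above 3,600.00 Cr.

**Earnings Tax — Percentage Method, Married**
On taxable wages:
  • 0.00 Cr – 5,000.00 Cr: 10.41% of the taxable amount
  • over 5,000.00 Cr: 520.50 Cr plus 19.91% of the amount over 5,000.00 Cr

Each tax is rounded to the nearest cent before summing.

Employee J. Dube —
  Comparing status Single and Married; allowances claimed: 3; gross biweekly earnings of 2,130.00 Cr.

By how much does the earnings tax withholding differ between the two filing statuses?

Earnings Tax (Single): taxable = 2,130.00 Cr − 3×222.00 Cr = 1,464.00 Cr
  9.5% × 1,464.00 Cr = 139.08 Cr
Earnings Tax (Married): taxable = 2,130.00 Cr − 3×222.00 Cr = 1,464.00 Cr
  10.41% × 1,464.00 Cr = 152.40 Cr
Difference: |139.08 Cr − 152.40 Cr| = 13.32 Cr (higher under Married)

13.32 Cr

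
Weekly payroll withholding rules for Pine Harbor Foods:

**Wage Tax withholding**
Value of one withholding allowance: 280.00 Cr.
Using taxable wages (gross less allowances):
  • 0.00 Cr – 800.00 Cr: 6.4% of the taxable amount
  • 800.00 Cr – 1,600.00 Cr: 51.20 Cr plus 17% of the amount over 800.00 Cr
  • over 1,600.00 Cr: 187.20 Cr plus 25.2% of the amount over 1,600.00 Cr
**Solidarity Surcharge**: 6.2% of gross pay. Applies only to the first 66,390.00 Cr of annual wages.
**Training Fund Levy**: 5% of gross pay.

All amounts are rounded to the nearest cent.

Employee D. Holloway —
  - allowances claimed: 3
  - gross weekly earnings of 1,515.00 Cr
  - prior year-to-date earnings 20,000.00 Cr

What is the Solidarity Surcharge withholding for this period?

93.93 Cr

Solidarity Surcharge: 6.2% × 1,515.00 Cr = 93.93 Cr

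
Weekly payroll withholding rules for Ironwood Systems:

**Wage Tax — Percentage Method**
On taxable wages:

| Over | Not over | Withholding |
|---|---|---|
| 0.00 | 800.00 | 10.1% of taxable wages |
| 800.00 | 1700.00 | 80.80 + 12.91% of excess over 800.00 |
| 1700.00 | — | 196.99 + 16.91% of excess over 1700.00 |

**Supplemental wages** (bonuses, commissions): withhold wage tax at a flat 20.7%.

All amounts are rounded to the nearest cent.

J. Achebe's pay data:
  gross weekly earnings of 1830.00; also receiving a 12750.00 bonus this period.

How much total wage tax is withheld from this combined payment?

Wage Tax: taxable = 1830.00
  196.99 + 16.91% × (1830.00 − 1700.00) = 196.99 + 16.91% × 130.00 = 218.97
Supplemental (20.7% flat on bonus): 20.7% × 12750.00 = 2639.25
Total wage tax: 218.97 + 2639.25 = 2858.22

2858.22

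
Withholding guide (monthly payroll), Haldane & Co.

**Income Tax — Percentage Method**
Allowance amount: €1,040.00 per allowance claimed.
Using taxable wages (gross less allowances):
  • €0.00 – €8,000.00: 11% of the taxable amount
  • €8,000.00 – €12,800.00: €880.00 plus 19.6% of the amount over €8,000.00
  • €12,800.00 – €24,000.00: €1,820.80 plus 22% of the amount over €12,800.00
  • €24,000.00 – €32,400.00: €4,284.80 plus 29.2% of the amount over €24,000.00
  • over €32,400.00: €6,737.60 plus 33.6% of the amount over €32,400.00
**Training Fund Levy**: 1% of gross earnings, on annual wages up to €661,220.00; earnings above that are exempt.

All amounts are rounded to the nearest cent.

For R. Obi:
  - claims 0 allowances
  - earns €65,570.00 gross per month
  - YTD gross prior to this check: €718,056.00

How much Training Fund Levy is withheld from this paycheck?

€0.00

Training Fund Levy: YTD €718,056.00 ≥ cap €661,220.00 → €0.00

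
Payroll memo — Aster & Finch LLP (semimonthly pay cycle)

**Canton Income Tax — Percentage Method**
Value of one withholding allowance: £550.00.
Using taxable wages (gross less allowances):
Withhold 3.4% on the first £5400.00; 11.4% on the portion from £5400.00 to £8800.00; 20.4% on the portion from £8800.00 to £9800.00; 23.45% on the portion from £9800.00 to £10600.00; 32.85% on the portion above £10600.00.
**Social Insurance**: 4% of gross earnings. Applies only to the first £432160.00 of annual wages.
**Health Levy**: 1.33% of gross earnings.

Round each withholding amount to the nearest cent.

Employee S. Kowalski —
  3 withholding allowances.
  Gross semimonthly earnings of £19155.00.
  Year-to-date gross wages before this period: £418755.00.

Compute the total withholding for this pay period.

£4022.05

Canton Income Tax: taxable = £19155.00 − 3×£550.00 = £17505.00
  £962.80 + 32.85% × (£17505.00 − £10600.00) = £962.80 + 32.85% × £6905.00 = £3231.09
Social Insurance: cap £432160.00 − YTD £418755.00 = £13405.00 subject; 4% × £13405.00 = £536.20
Health Levy: 1.33% × £19155.00 = £254.76
Total: £3231.09 + £536.20 + £254.76 = £4022.05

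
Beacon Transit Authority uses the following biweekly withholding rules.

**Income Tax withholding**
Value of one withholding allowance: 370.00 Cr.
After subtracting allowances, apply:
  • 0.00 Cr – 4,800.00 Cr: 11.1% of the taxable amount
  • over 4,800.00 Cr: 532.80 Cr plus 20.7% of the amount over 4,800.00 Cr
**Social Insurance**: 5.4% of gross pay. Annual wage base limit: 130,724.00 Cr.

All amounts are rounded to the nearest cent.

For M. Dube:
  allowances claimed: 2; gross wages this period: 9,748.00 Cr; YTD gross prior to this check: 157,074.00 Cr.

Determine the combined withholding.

Income Tax: taxable = 9,748.00 Cr − 2×370.00 Cr = 9,008.00 Cr
  532.80 Cr + 20.7% × (9,008.00 Cr − 4,800.00 Cr) = 532.80 Cr + 20.7% × 4,208.00 Cr = 1,403.86 Cr
Social Insurance: YTD 157,074.00 Cr ≥ cap 130,724.00 Cr → 0.00 Cr
Total: 1,403.86 Cr + 0.00 Cr = 1,403.86 Cr

1,403.86 Cr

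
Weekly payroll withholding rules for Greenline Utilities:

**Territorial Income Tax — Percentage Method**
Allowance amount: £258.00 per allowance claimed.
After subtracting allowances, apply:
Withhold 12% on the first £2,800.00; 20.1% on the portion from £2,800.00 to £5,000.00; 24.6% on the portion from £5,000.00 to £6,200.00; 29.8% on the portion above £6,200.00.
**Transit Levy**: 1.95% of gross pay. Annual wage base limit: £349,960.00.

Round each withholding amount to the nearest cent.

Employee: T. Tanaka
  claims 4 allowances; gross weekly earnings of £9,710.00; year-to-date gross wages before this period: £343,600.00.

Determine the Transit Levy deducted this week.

Transit Levy: cap £349,960.00 − YTD £343,600.00 = £6,360.00 subject; 1.95% × £6,360.00 = £124.02

£124.02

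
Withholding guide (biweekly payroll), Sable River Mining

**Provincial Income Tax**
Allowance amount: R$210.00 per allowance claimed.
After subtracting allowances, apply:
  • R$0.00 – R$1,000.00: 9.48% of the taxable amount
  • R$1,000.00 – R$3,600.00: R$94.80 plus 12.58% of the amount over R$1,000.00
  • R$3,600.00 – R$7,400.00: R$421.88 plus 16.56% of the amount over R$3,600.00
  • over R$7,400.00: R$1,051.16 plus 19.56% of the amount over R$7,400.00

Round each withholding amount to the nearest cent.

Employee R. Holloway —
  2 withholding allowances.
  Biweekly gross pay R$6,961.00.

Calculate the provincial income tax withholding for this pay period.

Provincial Income Tax: taxable = R$6,961.00 − 2×R$210.00 = R$6,541.00
  R$421.88 + 16.56% × (R$6,541.00 − R$3,600.00) = R$421.88 + 16.56% × R$2,941.00 = R$908.91

R$908.91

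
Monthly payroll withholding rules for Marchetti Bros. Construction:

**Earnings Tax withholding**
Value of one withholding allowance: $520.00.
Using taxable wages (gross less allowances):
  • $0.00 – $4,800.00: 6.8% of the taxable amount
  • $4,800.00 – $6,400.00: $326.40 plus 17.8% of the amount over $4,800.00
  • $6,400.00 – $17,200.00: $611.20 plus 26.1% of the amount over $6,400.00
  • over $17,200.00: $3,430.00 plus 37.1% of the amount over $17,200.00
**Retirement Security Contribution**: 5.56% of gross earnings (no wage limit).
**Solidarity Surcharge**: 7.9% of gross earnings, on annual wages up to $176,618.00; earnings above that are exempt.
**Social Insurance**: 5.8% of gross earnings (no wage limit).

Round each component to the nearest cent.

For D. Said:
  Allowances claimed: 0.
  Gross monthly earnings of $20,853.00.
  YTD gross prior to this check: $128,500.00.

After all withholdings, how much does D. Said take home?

Earnings Tax: taxable = $20,853.00
  $3,430.00 + 37.1% × ($20,853.00 − $17,200.00) = $3,430.00 + 37.1% × $3,653.00 = $4,785.26
Retirement Security Contribution: 5.56% × $20,853.00 = $1,159.43
Solidarity Surcharge: 7.9% × $20,853.00 = $1,647.39
Social Insurance: 5.8% × $20,853.00 = $1,209.47
Total withheld: $4,785.26 + $1,159.43 + $1,647.39 + $1,209.47 = $8,801.55
Net pay: $20,853.00 − $8,801.55 = $12,051.45

$12,051.45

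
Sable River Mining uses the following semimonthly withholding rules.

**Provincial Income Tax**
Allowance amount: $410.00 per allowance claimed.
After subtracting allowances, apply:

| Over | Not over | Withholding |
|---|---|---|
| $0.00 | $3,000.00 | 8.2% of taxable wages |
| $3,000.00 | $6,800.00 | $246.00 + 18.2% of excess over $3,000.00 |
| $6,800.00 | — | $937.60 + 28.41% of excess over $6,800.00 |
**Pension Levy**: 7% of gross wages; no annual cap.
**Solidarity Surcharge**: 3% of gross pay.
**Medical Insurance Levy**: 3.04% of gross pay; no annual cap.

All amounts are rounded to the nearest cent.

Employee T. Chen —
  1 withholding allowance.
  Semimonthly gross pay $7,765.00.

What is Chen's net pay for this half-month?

Provincial Income Tax: taxable = $7,765.00 − 1×$410.00 = $7,355.00
  $937.60 + 28.41% × ($7,355.00 − $6,800.00) = $937.60 + 28.41% × $555.00 = $1,095.28
Pension Levy: 7% × $7,765.00 = $543.55
Solidarity Surcharge: 3% × $7,765.00 = $232.95
Medical Insurance Levy: 3.04% × $7,765.00 = $236.06
Total withheld: $1,095.28 + $543.55 + $232.95 + $236.06 = $2,107.84
Net pay: $7,765.00 − $2,107.84 = $5,657.16

$5,657.16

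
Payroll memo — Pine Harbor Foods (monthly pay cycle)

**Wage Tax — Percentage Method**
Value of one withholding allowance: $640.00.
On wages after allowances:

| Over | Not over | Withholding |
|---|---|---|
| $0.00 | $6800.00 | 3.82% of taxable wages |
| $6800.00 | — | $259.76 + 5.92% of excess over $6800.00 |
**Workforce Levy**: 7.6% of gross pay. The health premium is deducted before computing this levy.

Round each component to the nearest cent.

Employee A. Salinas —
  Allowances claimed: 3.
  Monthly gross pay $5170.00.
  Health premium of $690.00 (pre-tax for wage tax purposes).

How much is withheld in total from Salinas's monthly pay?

Wage Tax: taxable = $5170.00 − $690.00 − 3×$640.00 = $2560.00
  3.82% × $2560.00 = $97.79
Workforce Levy: 7.6% × $4480.00 = $340.48
Total: $97.79 + $340.48 = $438.27

$438.27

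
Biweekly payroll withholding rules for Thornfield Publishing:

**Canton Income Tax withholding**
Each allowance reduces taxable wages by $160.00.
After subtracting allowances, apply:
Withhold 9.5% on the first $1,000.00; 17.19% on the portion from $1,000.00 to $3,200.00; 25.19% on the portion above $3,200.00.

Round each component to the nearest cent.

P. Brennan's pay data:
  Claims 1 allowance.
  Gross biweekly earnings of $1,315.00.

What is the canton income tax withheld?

$121.64

Canton Income Tax: taxable = $1,315.00 − 1×$160.00 = $1,155.00
  $95.00 + 17.19% × ($1,155.00 − $1,000.00) = $95.00 + 17.19% × $155.00 = $121.64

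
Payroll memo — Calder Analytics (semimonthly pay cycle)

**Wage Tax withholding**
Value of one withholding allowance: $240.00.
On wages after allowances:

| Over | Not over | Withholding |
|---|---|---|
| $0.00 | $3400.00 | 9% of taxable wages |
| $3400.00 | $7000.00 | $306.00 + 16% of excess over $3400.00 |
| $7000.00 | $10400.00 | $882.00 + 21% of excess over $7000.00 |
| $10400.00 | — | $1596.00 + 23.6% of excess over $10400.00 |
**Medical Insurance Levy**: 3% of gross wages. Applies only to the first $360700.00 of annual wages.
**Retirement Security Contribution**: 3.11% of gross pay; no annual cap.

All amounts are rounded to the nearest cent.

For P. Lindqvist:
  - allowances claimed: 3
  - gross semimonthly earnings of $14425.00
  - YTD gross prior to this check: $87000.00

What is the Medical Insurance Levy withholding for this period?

Medical Insurance Levy: 3% × $14425.00 = $432.75

$432.75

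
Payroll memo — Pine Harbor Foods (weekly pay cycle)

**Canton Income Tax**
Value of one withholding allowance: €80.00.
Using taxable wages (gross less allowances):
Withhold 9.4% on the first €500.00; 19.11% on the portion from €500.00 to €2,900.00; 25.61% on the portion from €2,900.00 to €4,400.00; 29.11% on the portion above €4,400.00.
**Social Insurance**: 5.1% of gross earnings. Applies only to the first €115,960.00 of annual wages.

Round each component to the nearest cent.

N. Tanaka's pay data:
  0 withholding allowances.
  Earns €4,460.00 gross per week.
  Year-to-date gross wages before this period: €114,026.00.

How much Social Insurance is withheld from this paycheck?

€98.63

Social Insurance: cap €115,960.00 − YTD €114,026.00 = €1,934.00 subject; 5.1% × €1,934.00 = €98.63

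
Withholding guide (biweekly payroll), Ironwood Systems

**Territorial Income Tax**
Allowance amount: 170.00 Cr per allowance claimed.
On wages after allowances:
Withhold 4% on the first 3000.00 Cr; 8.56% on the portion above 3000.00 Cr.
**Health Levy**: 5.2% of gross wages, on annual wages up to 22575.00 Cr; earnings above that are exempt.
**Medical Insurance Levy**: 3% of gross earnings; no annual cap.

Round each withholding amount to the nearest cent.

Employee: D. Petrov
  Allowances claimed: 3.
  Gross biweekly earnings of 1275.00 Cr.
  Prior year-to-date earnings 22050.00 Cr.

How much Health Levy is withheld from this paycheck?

Health Levy: cap 22575.00 Cr − YTD 22050.00 Cr = 525.00 Cr subject; 5.2% × 525.00 Cr = 27.30 Cr

27.30 Cr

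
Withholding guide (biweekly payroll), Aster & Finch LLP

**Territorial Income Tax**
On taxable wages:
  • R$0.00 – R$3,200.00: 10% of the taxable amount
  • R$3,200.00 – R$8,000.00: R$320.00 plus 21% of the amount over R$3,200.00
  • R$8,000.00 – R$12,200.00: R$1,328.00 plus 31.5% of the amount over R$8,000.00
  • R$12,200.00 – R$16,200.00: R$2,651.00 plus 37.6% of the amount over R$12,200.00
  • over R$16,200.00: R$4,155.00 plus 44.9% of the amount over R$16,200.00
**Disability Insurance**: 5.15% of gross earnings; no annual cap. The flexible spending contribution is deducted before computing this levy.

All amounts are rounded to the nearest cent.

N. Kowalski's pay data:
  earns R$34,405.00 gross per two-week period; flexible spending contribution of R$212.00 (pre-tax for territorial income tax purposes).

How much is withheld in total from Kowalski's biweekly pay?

Territorial Income Tax: taxable = R$34,405.00 − R$212.00 = R$34,193.00
  R$4,155.00 + 44.9% × (R$34,193.00 − R$16,200.00) = R$4,155.00 + 44.9% × R$17,993.00 = R$12,233.86
Disability Insurance: 5.15% × R$34,193.00 = R$1,760.94
Total: R$12,233.86 + R$1,760.94 = R$13,994.80

R$13,994.80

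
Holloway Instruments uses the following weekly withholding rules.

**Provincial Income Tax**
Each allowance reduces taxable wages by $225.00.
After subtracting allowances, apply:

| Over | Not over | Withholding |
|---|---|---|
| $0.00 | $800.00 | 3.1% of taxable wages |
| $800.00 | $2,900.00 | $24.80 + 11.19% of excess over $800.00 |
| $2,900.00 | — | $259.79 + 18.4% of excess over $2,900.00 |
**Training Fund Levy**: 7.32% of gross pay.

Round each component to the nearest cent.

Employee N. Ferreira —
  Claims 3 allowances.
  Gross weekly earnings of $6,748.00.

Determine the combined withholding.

$1,337.57

Provincial Income Tax: taxable = $6,748.00 − 3×$225.00 = $6,073.00
  $259.79 + 18.4% × ($6,073.00 − $2,900.00) = $259.79 + 18.4% × $3,173.00 = $843.62
Training Fund Levy: 7.32% × $6,748.00 = $493.95
Total: $843.62 + $493.95 = $1,337.57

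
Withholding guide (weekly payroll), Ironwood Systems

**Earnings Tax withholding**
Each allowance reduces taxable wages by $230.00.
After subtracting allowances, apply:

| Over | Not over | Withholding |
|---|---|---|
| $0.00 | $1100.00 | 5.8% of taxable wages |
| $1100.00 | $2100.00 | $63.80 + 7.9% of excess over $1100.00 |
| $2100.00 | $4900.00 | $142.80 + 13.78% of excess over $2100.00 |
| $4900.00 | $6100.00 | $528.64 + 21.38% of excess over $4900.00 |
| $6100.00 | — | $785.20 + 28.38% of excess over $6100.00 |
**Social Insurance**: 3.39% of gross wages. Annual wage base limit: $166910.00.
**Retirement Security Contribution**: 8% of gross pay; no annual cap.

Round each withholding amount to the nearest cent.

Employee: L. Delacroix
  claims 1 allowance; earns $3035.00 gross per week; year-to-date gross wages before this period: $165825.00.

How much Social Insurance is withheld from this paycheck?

Social Insurance: cap $166910.00 − YTD $165825.00 = $1085.00 subject; 3.39% × $1085.00 = $36.78

$36.78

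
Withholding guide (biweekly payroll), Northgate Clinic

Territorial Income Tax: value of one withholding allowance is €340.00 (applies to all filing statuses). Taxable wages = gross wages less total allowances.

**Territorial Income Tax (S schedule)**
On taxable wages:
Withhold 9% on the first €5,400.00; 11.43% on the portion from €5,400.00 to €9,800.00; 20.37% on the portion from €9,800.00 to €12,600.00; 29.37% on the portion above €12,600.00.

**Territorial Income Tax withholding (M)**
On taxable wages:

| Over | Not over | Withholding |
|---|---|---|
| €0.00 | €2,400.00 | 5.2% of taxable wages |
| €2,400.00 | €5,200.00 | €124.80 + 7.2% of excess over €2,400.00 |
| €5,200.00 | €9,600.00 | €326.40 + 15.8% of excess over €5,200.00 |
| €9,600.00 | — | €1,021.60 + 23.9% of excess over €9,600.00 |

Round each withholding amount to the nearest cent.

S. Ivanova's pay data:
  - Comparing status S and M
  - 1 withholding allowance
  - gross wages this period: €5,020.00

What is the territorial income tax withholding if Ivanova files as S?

Territorial Income Tax (S): taxable = €5,020.00 − 1×€340.00 = €4,680.00
  9% × €4,680.00 = €421.20

€421.20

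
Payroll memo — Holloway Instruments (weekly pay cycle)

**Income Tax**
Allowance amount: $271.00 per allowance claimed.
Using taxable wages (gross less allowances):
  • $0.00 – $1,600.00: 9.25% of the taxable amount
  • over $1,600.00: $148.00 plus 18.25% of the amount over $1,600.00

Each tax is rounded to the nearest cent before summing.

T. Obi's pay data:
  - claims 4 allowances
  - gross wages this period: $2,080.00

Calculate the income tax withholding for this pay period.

Income Tax: taxable = $2,080.00 − 4×$271.00 = $996.00
  9.25% × $996.00 = $92.13

$92.13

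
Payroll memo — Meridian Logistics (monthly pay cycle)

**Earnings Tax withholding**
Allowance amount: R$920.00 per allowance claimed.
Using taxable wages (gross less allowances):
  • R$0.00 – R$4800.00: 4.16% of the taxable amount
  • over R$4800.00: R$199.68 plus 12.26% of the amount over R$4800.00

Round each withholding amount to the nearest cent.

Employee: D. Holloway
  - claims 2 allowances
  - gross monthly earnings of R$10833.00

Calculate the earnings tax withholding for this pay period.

Earnings Tax: taxable = R$10833.00 − 2×R$920.00 = R$8993.00
  R$199.68 + 12.26% × (R$8993.00 − R$4800.00) = R$199.68 + 12.26% × R$4193.00 = R$713.74

R$713.74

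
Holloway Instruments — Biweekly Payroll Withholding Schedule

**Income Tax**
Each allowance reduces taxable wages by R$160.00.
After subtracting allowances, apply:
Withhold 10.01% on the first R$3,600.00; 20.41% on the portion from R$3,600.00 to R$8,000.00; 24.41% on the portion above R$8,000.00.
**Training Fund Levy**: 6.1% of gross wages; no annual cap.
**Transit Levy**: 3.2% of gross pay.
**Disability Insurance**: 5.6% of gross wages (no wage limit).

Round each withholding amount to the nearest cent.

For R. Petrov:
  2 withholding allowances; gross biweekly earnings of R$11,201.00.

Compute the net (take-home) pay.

R$7,570.40

Income Tax: taxable = R$11,201.00 − 2×R$160.00 = R$10,881.00
  R$1,258.40 + 24.41% × (R$10,881.00 − R$8,000.00) = R$1,258.40 + 24.41% × R$2,881.00 = R$1,961.65
Training Fund Levy: 6.1% × R$11,201.00 = R$683.26
Transit Levy: 3.2% × R$11,201.00 = R$358.43
Disability Insurance: 5.6% × R$11,201.00 = R$627.26
Total withheld: R$1,961.65 + R$683.26 + R$358.43 + R$627.26 = R$3,630.60
Net pay: R$11,201.00 − R$3,630.60 = R$7,570.40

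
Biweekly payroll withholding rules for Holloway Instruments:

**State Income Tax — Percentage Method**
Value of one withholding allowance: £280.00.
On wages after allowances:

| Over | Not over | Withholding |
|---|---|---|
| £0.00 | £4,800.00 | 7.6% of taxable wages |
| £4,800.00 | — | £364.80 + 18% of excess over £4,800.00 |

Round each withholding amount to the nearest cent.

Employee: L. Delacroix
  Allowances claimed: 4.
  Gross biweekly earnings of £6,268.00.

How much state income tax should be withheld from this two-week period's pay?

£427.44

State Income Tax: taxable = £6,268.00 − 4×£280.00 = £5,148.00
  £364.80 + 18% × (£5,148.00 − £4,800.00) = £364.80 + 18% × £348.00 = £427.44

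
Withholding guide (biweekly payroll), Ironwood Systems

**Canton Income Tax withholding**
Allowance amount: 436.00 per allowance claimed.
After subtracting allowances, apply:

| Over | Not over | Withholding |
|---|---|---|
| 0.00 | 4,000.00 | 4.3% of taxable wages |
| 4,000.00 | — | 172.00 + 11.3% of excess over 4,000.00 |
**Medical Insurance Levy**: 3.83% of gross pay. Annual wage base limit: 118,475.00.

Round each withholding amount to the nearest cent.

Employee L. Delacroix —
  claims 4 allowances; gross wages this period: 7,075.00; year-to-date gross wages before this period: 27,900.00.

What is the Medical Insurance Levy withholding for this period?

Medical Insurance Levy: 3.83% × 7,075.00 = 270.97

270.97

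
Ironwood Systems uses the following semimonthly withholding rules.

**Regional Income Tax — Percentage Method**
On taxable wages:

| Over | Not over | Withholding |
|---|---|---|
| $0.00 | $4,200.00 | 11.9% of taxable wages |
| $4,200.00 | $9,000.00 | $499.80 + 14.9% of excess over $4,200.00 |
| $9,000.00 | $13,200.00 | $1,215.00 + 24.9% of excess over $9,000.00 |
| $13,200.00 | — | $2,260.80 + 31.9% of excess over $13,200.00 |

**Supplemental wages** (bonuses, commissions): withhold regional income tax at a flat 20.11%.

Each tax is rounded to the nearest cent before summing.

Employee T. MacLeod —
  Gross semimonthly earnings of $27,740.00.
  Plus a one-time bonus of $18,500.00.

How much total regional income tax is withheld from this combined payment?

$10,619.41

Regional Income Tax: taxable = $27,740.00
  $2,260.80 + 31.9% × ($27,740.00 − $13,200.00) = $2,260.80 + 31.9% × $14,540.00 = $6,899.06
Supplemental (20.11% flat on bonus): 20.11% × $18,500.00 = $3,720.35
Total regional income tax: $6,899.06 + $3,720.35 = $10,619.41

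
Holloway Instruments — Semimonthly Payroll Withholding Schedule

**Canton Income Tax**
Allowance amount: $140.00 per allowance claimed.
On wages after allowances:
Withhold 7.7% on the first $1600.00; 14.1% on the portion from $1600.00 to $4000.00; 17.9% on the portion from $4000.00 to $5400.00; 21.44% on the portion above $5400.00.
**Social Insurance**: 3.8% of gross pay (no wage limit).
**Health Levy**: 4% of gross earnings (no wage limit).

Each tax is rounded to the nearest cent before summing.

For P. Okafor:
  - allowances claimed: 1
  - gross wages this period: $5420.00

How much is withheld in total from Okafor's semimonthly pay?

Canton Income Tax: taxable = $5420.00 − 1×$140.00 = $5280.00
  $461.60 + 17.9% × ($5280.00 − $4000.00) = $461.60 + 17.9% × $1280.00 = $690.72
Social Insurance: 3.8% × $5420.00 = $205.96
Health Levy: 4% × $5420.00 = $216.80
Total: $690.72 + $205.96 + $216.80 = $1113.48

$1113.48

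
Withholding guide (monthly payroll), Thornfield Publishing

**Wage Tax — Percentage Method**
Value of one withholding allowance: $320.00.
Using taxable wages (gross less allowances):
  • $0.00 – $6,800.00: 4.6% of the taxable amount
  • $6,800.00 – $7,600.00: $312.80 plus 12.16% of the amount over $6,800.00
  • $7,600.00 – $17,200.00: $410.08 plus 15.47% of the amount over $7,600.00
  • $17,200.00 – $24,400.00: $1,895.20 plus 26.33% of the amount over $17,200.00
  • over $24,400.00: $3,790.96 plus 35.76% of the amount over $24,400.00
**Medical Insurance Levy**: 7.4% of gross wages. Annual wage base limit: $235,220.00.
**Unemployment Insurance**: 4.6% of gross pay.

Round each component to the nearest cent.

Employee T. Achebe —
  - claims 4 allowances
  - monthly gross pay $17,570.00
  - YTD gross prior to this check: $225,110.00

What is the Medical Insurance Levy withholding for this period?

Medical Insurance Levy: cap $235,220.00 − YTD $225,110.00 = $10,110.00 subject; 7.4% × $10,110.00 = $748.14

$748.14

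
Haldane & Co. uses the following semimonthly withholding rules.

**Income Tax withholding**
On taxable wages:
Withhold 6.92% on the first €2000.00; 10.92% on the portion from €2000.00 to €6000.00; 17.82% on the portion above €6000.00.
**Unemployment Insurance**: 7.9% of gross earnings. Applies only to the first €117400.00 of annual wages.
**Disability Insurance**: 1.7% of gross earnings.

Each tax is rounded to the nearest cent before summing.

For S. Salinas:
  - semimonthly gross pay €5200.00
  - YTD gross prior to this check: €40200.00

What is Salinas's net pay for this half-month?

€4212.96

Income Tax: taxable = €5200.00
  €138.40 + 10.92% × (€5200.00 − €2000.00) = €138.40 + 10.92% × €3200.00 = €487.84
Unemployment Insurance: 7.9% × €5200.00 = €410.80
Disability Insurance: 1.7% × €5200.00 = €88.40
Total withheld: €487.84 + €410.80 + €88.40 = €987.04
Net pay: €5200.00 − €987.04 = €4212.96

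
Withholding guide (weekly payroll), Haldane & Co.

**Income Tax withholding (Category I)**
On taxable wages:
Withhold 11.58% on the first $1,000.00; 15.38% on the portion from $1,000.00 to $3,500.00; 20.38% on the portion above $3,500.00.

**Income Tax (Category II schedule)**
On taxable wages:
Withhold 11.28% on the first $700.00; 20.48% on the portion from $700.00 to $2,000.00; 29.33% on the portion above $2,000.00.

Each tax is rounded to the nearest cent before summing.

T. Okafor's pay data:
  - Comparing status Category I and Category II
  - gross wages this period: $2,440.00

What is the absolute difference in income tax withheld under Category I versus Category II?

$136.98

Income Tax (Category I): taxable = $2,440.00
  $115.80 + 15.38% × ($2,440.00 − $1,000.00) = $115.80 + 15.38% × $1,440.00 = $337.27
Income Tax (Category II): taxable = $2,440.00
  $345.20 + 29.33% × ($2,440.00 − $2,000.00) = $345.20 + 29.33% × $440.00 = $474.25
Difference: |$337.27 − $474.25| = $136.98 (higher under Category II)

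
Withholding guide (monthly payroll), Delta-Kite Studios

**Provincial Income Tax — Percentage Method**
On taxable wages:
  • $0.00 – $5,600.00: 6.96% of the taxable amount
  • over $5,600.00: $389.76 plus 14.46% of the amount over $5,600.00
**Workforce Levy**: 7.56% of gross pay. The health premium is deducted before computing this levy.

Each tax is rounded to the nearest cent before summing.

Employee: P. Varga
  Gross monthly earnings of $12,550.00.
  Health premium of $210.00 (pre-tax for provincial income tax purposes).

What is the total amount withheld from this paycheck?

$2,297.26

Provincial Income Tax: taxable = $12,550.00 − $210.00 = $12,340.00
  $389.76 + 14.46% × ($12,340.00 − $5,600.00) = $389.76 + 14.46% × $6,740.00 = $1,364.36
Workforce Levy: 7.56% × $12,340.00 = $932.90
Total: $1,364.36 + $932.90 = $2,297.26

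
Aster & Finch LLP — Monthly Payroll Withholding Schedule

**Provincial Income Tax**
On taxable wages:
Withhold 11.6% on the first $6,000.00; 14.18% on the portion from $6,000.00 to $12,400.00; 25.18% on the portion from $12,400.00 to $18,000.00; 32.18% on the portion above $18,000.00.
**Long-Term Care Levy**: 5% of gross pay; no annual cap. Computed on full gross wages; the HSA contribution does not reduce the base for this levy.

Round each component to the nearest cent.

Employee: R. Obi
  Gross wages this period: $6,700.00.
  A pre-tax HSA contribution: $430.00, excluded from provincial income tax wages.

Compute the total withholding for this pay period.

$1,069.29

Provincial Income Tax: taxable = $6,700.00 − $430.00 = $6,270.00
  $696.00 + 14.18% × ($6,270.00 − $6,000.00) = $696.00 + 14.18% × $270.00 = $734.29
Long-Term Care Levy: 5% × $6,700.00 = $335.00
Total: $734.29 + $335.00 = $1,069.29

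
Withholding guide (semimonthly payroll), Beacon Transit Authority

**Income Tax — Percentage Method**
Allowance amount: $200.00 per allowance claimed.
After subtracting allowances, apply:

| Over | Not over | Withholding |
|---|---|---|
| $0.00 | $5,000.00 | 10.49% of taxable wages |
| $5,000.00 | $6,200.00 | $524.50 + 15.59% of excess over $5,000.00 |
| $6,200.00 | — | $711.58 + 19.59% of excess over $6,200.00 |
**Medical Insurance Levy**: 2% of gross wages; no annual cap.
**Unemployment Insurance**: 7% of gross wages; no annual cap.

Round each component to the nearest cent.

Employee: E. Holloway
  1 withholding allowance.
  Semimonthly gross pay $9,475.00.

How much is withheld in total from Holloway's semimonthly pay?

Income Tax: taxable = $9,475.00 − 1×$200.00 = $9,275.00
  $711.58 + 19.59% × ($9,275.00 − $6,200.00) = $711.58 + 19.59% × $3,075.00 = $1,313.97
Medical Insurance Levy: 2% × $9,475.00 = $189.50
Unemployment Insurance: 7% × $9,475.00 = $663.25
Total: $1,313.97 + $189.50 + $663.25 = $2,166.72

$2,166.72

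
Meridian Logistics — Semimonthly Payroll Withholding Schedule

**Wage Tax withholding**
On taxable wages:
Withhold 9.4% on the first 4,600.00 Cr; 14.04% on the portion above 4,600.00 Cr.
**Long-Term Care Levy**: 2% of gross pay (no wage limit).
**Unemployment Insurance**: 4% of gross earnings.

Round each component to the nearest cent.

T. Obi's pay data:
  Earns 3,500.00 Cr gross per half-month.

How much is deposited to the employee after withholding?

Wage Tax: taxable = 3,500.00 Cr
  9.4% × 3,500.00 Cr = 329.00 Cr
Long-Term Care Levy: 2% × 3,500.00 Cr = 70.00 Cr
Unemployment Insurance: 4% × 3,500.00 Cr = 140.00 Cr
Total withheld: 329.00 Cr + 70.00 Cr + 140.00 Cr = 539.00 Cr
Net pay: 3,500.00 Cr − 539.00 Cr = 2,961.00 Cr

2,961.00 Cr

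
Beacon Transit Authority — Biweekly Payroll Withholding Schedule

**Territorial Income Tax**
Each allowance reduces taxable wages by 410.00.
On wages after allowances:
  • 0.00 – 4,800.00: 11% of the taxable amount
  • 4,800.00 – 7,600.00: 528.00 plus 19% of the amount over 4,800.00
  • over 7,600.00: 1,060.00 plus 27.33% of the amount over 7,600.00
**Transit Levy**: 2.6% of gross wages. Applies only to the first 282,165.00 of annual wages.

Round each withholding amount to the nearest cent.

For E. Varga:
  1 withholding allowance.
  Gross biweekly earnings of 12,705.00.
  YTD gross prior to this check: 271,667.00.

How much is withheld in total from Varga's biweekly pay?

2,616.09

Territorial Income Tax: taxable = 12,705.00 − 1×410.00 = 12,295.00
  1,060.00 + 27.33% × (12,295.00 − 7,600.00) = 1,060.00 + 27.33% × 4,695.00 = 2,343.14
Transit Levy: cap 282,165.00 − YTD 271,667.00 = 10,498.00 subject; 2.6% × 10,498.00 = 272.95
Total: 2,343.14 + 272.95 = 2,616.09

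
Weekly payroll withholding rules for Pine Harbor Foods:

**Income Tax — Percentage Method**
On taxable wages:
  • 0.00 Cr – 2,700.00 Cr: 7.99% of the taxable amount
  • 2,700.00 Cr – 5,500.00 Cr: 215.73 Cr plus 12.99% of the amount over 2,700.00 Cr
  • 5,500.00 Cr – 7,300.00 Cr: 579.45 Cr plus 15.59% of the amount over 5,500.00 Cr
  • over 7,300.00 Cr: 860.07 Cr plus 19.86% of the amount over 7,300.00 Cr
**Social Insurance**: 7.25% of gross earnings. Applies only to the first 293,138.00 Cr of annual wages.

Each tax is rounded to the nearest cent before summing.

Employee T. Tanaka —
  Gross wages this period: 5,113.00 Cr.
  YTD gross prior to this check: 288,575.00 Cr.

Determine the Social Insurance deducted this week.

Social Insurance: cap 293,138.00 Cr − YTD 288,575.00 Cr = 4,563.00 Cr subject; 7.25% × 4,563.00 Cr = 330.82 Cr

330.82 Cr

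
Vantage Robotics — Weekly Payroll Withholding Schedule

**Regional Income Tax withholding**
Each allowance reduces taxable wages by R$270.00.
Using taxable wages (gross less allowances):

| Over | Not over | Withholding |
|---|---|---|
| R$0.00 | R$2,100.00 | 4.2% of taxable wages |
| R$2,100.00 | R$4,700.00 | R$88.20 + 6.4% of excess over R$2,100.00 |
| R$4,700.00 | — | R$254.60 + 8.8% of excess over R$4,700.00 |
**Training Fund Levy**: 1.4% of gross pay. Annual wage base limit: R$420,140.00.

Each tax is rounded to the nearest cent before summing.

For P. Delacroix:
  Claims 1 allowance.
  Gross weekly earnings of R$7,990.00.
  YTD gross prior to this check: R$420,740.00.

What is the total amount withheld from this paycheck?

Regional Income Tax: taxable = R$7,990.00 − 1×R$270.00 = R$7,720.00
  R$254.60 + 8.8% × (R$7,720.00 − R$4,700.00) = R$254.60 + 8.8% × R$3,020.00 = R$520.36
Training Fund Levy: YTD R$420,740.00 ≥ cap R$420,140.00 → R$0.00
Total: R$520.36 + R$0.00 = R$520.36

R$520.36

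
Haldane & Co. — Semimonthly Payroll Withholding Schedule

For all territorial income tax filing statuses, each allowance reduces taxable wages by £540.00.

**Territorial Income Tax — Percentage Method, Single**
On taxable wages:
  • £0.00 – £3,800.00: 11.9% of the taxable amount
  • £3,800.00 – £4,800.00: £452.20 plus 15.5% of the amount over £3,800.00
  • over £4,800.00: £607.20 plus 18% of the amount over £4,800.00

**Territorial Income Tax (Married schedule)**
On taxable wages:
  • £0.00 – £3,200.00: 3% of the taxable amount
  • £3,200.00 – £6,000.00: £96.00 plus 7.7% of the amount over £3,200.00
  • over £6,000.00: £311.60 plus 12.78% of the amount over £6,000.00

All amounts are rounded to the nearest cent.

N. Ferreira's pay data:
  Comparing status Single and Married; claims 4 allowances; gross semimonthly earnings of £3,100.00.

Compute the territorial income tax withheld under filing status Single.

£111.86

Territorial Income Tax (Single): taxable = £3,100.00 − 4×£540.00 = £940.00
  11.9% × £940.00 = £111.86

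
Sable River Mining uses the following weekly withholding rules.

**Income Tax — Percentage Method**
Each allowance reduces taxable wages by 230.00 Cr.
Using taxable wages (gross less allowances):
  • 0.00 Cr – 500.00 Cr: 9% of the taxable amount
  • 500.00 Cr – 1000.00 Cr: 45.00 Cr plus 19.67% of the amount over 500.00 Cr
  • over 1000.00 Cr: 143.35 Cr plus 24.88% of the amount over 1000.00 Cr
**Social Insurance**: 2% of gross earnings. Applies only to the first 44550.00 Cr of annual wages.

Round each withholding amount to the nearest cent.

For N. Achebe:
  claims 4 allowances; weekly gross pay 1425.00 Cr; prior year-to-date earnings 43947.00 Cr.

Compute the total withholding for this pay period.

Income Tax: taxable = 1425.00 Cr − 4×230.00 Cr = 505.00 Cr
  45.00 Cr + 19.67% × (505.00 Cr − 500.00 Cr) = 45.00 Cr + 19.67% × 5.00 Cr = 45.98 Cr
Social Insurance: cap 44550.00 Cr − YTD 43947.00 Cr = 603.00 Cr subject; 2% × 603.00 Cr = 12.06 Cr
Total: 45.98 Cr + 12.06 Cr = 58.04 Cr

58.04 Cr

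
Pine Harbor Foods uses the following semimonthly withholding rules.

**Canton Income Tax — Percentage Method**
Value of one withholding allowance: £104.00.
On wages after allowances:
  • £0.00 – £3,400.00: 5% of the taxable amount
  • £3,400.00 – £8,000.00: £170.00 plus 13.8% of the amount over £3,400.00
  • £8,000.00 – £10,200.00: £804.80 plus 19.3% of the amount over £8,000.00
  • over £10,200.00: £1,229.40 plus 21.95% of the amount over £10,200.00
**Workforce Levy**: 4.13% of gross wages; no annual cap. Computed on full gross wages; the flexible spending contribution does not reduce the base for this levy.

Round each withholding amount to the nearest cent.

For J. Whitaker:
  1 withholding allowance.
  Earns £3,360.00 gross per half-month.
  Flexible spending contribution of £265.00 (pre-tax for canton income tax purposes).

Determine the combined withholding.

Canton Income Tax: taxable = £3,360.00 − £265.00 − 1×£104.00 = £2,991.00
  5% × £2,991.00 = £149.55
Workforce Levy: 4.13% × £3,360.00 = £138.77
Total: £149.55 + £138.77 = £288.32

£288.32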